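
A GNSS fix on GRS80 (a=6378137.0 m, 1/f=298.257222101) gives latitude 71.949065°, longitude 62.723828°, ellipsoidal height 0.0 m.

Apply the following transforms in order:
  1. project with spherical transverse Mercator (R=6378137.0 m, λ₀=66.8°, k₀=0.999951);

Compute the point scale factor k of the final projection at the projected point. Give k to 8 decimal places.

start: φ=71.949065°, λ=62.723828°, h=0.000 m
→ into tm (λ₀=66.8°): φ=71.94906500°, λ−λ₀=-4.07617200°
scale k = 1.00019364

1.00019364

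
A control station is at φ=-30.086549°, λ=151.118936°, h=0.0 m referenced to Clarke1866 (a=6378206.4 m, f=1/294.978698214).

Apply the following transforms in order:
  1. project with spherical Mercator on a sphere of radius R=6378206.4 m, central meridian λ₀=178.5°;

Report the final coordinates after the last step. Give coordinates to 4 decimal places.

start: φ=-30.086549°, λ=151.118936°, h=0.000 m
→ merc (R=6378206.4, λ₀=178.5°): E=-3048079.2674, N=-3514718.0117

E=-3048079.2674 m, N=-3514718.0117 m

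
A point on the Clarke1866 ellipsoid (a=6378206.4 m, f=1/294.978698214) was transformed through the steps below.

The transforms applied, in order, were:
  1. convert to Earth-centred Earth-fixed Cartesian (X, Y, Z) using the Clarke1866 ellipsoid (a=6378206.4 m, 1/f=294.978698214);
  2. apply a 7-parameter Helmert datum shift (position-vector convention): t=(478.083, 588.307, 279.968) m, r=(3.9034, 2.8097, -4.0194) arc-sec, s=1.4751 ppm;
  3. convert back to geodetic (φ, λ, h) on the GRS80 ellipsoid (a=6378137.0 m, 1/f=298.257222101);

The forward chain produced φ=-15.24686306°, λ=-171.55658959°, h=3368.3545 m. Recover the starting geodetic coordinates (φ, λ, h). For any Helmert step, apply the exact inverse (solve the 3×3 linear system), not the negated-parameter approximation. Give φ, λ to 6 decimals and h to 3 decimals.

φ=-15.249678°, λ=-171.550391°, h=3919.308 m

start: φ=-15.246863°, λ=-171.556590°, h=3368.354 m
→ ECEF (a=6378137.000, f=1/298.257222101): X=-6091564.6478, Y=-904240.4758, Z=-1667355.2564
→ Helmert⁻¹: X=-6091993.3924, Y=-904977.7202, Z=-1667698.6224
→ geod (Bowring, a=6378206.400): φ=-15.24967800°, λ=-171.55039100°, h=3919.3080 m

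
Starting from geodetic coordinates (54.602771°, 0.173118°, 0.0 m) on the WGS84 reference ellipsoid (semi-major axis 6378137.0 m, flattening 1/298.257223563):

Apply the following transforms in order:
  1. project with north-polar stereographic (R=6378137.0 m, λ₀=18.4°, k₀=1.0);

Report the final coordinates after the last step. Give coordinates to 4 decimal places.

E=-1273237.9717 m, N=-3866460.4081 m

start: φ=54.602771°, λ=0.173118°, h=0.000 m
→ stereo (R=6378137.0, λ₀=18.4°): E=-1273237.9717, N=-3866460.4081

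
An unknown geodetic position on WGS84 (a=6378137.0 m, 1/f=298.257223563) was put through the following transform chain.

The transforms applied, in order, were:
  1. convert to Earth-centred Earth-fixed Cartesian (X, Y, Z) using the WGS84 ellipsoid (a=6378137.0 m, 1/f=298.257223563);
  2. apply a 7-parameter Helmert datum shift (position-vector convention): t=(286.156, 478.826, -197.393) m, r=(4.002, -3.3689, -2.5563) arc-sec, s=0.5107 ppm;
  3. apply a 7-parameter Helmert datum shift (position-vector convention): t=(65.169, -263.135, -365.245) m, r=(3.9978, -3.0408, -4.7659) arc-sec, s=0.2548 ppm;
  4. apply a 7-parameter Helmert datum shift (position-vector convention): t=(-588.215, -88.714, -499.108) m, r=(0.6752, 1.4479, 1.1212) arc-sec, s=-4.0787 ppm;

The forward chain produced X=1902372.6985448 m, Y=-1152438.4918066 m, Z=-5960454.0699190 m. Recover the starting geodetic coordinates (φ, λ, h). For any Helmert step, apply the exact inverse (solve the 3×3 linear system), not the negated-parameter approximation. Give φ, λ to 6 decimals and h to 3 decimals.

φ=-69.656384°, λ=-31.212413°, h=1693.867 m

start: X=1902372.6985, Y=-1152438.4918, Z=-5960454.0699 m
→ Helmert⁻¹: X=1903004.2478, Y=-1152384.3318, Z=-5959962.1402
→ Helmert⁻¹: X=1902877.3585, Y=-1152192.4442, Z=-5959601.0977
→ Helmert⁻¹: X=1902507.1830, Y=-1152762.7291, Z=-5959409.3685
→ geod (Bowring, a=6378137.000): φ=-69.65638400°, λ=-31.21241300°, h=1693.8670 m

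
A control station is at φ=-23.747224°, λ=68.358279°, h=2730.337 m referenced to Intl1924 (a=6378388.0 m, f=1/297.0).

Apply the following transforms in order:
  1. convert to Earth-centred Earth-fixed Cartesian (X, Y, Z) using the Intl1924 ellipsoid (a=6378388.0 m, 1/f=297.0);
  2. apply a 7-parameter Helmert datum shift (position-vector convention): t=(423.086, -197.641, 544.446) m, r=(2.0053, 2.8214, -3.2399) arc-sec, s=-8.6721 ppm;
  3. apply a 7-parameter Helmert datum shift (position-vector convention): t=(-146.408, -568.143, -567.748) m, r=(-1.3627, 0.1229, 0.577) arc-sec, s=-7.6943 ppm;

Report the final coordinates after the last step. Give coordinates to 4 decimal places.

start: φ=-23.747224°, λ=68.358279°, h=2730.337 m
→ ECEF (a=6378388.000, f=1/297.0): X=2155283.4575, Y=5432064.8584, Z=-2553815.3828
→ Helmert 7p (PV): X=2155738.2439, Y=5431811.0841, Z=-2553225.4609
→ Helmert 7p (PV): X=2155558.5330, Y=5431190.3095, Z=-2553810.7333

X=2155558.5330 m, Y=5431190.3095 m, Z=-2553810.7333 m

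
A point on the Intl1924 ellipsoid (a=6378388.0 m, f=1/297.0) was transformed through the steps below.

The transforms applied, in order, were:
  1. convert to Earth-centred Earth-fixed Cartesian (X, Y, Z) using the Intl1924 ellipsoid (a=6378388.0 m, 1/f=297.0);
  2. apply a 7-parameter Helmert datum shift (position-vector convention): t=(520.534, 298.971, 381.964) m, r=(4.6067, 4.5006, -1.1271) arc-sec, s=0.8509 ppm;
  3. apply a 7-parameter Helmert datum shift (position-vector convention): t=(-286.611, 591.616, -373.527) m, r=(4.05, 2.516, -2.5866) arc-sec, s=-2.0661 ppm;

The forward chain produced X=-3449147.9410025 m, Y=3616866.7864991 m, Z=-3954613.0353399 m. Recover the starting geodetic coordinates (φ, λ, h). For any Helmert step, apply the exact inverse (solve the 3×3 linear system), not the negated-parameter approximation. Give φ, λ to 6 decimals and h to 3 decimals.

φ=-38.547323°, λ=133.650500°, h=2714.246 m

start: X=-3449147.9410, Y=3616866.7865, Z=-3954613.0353 m
→ Helmert⁻¹: X=-3448865.5681, Y=3616161.7490, Z=-3954360.7503
→ Helmert⁻¹: X=-3449316.6308, Y=3615752.5247, Z=-3954895.3656
→ geod (Bowring, a=6378388.000): φ=-38.54732300°, λ=133.65050000°, h=2714.2460 m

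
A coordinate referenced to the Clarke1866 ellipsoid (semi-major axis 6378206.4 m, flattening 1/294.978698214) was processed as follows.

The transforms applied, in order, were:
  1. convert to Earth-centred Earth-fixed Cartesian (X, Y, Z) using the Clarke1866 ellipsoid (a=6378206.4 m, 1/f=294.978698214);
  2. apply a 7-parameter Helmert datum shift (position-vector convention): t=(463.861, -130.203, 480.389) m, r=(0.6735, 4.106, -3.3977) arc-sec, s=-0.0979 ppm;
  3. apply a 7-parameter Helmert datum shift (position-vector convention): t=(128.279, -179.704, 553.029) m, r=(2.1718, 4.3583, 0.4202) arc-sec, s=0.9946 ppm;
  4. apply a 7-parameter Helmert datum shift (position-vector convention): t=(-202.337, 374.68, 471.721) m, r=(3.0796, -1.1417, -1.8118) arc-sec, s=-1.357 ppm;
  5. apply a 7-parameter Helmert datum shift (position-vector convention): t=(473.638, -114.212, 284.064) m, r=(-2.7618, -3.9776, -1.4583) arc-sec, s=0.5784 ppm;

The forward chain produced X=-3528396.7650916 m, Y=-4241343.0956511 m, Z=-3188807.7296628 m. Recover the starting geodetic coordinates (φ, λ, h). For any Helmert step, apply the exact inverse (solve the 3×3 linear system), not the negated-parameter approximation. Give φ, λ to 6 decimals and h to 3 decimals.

φ=-30.207668°, λ=-129.762005°, h=940.219 m

start: X=-3528396.7651, Y=-4241343.0957, Z=-3188807.7297 m
→ Helmert⁻¹: X=-3528899.8745, Y=-4241208.6795, Z=-3189078.6860
→ Helmert⁻¹: X=-3528682.7219, Y=-4241667.7307, Z=-3189471.8741
→ Helmert⁻¹: X=-3528748.7273, Y=-4241510.2080, Z=-3190051.6318
→ Helmert⁻¹: X=-3529079.5531, Y=-4241448.9710, Z=-3190588.7353
→ geod (Bowring, a=6378206.400): φ=-30.20766800°, λ=-129.76200500°, h=940.2190 m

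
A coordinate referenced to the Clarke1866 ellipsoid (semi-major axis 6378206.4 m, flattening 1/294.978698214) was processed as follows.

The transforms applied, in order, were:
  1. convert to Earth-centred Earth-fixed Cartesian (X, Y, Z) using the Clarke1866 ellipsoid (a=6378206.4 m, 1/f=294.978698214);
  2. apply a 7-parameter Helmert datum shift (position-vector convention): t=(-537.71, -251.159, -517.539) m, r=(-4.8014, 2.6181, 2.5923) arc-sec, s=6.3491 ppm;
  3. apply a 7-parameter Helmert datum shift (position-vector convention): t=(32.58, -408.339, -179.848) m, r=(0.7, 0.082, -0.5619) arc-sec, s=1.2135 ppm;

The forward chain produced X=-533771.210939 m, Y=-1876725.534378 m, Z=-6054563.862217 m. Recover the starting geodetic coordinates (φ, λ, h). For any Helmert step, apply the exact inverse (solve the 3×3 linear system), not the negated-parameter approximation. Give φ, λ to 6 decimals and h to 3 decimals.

start: X=-533771.2109, Y=-1876725.5344, Z=-6054563.8622 m
→ Helmert⁻¹: X=-533795.6248, Y=-1876336.9193, Z=-6054370.5117
→ Helmert⁻¹: X=-533201.2643, Y=-1875926.2268, Z=-6053864.9718
→ geod (Bowring, a=6378206.400): φ=-72.25706600°, λ=-105.86693100°, h=1635.0180 m

φ=-72.257066°, λ=-105.866931°, h=1635.018 m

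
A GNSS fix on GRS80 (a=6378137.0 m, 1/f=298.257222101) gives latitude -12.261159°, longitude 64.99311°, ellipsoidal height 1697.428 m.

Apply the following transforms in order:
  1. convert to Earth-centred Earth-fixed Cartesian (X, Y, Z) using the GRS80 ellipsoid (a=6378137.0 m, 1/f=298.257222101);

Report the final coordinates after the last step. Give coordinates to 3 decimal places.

start: φ=-12.261159°, λ=64.993110°, h=1697.428 m
→ ECEF (a=6378137.000, f=1/298.257222101): X=2635810.0487, Y=5650738.6921, Z=-1346008.1790

X=2635810.049 m, Y=5650738.692 m, Z=-1346008.179 m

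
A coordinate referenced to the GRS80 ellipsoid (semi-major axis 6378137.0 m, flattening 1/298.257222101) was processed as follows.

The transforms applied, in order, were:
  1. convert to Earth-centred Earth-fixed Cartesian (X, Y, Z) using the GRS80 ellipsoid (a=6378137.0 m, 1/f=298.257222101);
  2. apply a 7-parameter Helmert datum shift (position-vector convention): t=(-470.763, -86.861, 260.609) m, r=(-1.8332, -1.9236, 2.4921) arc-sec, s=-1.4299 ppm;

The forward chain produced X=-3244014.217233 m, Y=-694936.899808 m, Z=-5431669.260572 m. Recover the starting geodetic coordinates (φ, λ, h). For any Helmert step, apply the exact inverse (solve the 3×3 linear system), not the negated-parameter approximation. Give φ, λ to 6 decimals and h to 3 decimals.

start: X=-3244014.2172, Y=-694936.8998, Z=-5431669.2606 m
→ Helmert⁻¹: X=-3243607.1437, Y=-694763.5663, Z=-5431913.5620
→ geod (Bowring, a=6378137.000): φ=-58.75913600°, λ=-167.91022700°, h=2157.2350 m

φ=-58.759136°, λ=-167.910227°, h=2157.235 m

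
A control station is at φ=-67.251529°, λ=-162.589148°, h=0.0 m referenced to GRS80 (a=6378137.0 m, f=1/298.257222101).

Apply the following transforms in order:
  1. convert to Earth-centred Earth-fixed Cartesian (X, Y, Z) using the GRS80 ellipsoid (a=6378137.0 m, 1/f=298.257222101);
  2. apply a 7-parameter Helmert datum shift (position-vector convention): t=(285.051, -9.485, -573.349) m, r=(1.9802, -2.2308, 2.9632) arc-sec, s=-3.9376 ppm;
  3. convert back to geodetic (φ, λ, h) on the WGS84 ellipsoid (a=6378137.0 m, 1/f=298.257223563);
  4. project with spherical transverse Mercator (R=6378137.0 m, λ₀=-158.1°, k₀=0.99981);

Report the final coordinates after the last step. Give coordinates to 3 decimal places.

E=-192928.684 m, N=-7492507.816 m

start: φ=-67.251529°, λ=-162.589148°, h=0.000 m
→ ECEF (a=6378137.000, f=1/298.257222101): X=-2360067.9399, Y=-740091.3933, Z=-5859317.1911
→ Helmert 7p (PV): X=-2359699.5943, Y=-740075.6178, Z=-5859900.0980
→ geod (Bowring, a=6378137.000): φ=-67.25649512°, λ=-162.58694321°, h=399.8543 m
→ tm (R=6378137.0, λ₀=-158.1°): E=-192928.6839, N=-7492507.8164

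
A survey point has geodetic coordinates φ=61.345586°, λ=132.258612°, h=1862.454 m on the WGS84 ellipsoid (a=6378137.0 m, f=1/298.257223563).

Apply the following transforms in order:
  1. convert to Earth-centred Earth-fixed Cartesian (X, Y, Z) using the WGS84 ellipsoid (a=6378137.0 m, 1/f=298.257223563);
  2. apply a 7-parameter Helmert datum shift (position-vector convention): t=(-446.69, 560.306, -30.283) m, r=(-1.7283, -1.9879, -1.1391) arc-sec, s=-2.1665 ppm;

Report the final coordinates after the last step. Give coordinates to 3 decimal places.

start: φ=61.345586°, λ=132.258612°, h=1862.454 m
→ ECEF (a=6378137.000, f=1/298.257223563): X=-2062682.6163, Y=2270150.7720, Z=5575544.9686
→ Helmert 7p (PV): X=-2063166.0354, Y=2270764.2685, Z=5575463.7053

X=-2063166.035 m, Y=2270764.268 m, Z=5575463.705 m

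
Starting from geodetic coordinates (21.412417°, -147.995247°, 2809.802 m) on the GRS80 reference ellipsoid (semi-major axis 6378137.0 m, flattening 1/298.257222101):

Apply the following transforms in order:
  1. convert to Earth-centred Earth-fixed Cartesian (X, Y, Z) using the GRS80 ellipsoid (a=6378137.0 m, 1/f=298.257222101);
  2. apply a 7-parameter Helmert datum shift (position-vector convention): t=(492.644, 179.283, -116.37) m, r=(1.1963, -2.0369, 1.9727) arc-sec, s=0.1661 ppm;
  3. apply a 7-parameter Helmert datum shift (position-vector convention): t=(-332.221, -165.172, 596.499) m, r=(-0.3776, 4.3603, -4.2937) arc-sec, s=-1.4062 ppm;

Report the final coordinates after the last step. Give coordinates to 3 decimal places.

start: φ=21.412417°, λ=-147.995247°, h=2809.802 m
→ ECEF (a=6378137.000, f=1/298.257222101): X=-5039827.3950, Y=-3149815.0344, Z=2314991.3533
→ Helmert 7p (PV): X=-5039328.3245, Y=-3149697.9016, Z=2314807.3303
→ Helmert 7p (PV): X=-5039670.0912, Y=-3149749.5061, Z=2315512.8681

X=-5039670.091 m, Y=-3149749.506 m, Z=2315512.868 m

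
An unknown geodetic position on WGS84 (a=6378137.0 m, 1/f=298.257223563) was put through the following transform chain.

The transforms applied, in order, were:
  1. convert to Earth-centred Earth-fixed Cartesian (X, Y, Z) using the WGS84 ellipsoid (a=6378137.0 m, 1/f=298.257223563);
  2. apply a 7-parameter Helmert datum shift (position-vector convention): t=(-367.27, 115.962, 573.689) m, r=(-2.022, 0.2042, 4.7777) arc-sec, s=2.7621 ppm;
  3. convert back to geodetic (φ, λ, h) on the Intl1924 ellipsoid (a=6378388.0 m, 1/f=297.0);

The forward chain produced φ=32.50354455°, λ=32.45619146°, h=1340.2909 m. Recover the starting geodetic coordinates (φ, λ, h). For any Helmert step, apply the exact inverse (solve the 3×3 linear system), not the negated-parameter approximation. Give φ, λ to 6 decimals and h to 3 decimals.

φ=32.497588°, λ=32.451446°, h=1448.132 m

start: φ=32.503545°, λ=32.456191°, h=1340.291 m
→ ECEF (a=6378388.000, f=1/297.0): X=4544401.0810, Y=2890220.2729, Z=3408425.8771
→ Helmert⁻¹: X=4544819.3641, Y=2889957.6496, Z=3407875.6047
→ geod (Bowring, a=6378137.000): φ=32.49758800°, λ=32.45144600°, h=1448.1320 m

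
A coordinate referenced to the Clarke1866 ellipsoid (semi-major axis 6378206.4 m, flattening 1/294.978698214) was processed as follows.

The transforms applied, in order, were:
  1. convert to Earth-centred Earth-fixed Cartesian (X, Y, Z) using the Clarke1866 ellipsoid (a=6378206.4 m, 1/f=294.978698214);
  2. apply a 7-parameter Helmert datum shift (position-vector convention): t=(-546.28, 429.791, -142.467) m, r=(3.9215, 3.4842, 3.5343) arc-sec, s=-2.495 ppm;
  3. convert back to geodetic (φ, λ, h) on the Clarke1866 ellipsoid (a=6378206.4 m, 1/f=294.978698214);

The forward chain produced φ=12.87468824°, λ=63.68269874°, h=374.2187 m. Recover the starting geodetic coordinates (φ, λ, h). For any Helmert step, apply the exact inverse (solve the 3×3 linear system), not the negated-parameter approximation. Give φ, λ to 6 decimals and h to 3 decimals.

start: φ=12.874688°, λ=63.682699°, h=374.219 m
→ ECEF (a=6378206.400, f=1/294.978698214): X=2757261.2311, Y=5574655.5764, Z=1411889.6578
→ Helmert⁻¹: X=2757886.0539, Y=5574219.2819, Z=1411976.2568
→ geod (Bowring, a=6378206.400): φ=12.87568100°, λ=63.67575700°, h=282.3640 m

φ=12.875681°, λ=63.675757°, h=282.364 m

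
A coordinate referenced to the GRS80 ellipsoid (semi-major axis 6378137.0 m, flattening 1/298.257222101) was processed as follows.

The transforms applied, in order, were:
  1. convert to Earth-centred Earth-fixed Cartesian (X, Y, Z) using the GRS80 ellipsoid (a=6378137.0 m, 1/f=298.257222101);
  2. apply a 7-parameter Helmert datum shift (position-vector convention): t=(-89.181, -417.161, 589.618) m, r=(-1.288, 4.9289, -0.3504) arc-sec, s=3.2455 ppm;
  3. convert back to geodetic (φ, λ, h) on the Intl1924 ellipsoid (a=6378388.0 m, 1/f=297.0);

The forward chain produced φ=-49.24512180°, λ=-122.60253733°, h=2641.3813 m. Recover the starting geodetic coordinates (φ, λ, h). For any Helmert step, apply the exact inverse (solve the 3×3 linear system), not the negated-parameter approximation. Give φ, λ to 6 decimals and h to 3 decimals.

start: φ=-49.245122°, λ=-122.602537°, h=2641.381 m
→ ECEF (a=6378388.000, f=1/297.0): X=-2248847.8508, Y=-3516082.3146, Z=-4810491.5140
→ Helmert⁻¹: X=-2248630.4323, Y=-3515627.5208, Z=-4811141.2039
→ geod (Bowring, a=6378137.000): φ=-49.25152700°, λ=-122.60338700°, h=3005.6200 m

φ=-49.251527°, λ=-122.603387°, h=3005.620 m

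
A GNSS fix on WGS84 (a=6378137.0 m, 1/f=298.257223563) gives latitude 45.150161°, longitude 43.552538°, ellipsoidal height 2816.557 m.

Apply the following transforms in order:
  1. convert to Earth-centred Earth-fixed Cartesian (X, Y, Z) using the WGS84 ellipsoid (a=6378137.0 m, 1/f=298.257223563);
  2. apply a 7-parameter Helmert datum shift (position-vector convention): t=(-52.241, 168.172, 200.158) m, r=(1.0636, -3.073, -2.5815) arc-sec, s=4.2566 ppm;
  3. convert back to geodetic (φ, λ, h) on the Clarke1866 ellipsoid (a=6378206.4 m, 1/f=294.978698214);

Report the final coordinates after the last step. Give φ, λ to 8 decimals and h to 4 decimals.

φ=45.15389424°, λ=43.55420107°, h=3090.8958 m

start: φ=45.150161°, λ=43.552538°, h=2816.557 m
→ ECEF (a=6378137.000, f=1/298.257223563): X=3266968.1576, Y=3105935.3783, Z=4501129.8642
→ Helmert 7p (PV): X=3266901.6356, Y=3106052.6731, Z=4501413.8701
→ geod (Bowring, a=6378206.400): φ=45.15389424°, λ=43.55420107°, h=3090.8958 m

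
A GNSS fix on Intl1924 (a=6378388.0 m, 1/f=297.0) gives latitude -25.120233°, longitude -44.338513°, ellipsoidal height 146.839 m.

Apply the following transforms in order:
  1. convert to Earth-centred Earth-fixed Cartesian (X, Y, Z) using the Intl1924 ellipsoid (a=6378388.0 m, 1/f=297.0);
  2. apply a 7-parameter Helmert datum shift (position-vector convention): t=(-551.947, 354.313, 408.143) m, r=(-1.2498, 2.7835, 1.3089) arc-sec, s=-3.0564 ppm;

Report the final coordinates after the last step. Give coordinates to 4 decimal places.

start: φ=-25.120233°, λ=-44.338513°, h=146.839 m
→ ECEF (a=6378388.000, f=1/297.0): X=4133094.0146, Y=-4038744.9117, Z=-2691237.8182
→ Helmert 7p (PV): X=4132518.7463, Y=-4038368.3339, Z=-2690852.7533

X=4132518.7463 m, Y=-4038368.3339 m, Z=-2690852.7533 m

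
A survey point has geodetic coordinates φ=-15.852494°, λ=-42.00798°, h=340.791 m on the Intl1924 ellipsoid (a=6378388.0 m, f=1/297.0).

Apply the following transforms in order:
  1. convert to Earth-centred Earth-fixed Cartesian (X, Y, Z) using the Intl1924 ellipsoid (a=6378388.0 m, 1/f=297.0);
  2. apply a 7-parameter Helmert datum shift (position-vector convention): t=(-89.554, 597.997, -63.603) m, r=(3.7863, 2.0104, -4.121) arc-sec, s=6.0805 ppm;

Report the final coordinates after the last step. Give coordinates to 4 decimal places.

start: φ=-15.852494°, λ=-42.007980°, h=340.791 m
→ ECEF (a=6378388.000, f=1/297.0): X=4560608.1261, Y=-4107540.2997, Z=-1731145.5726
→ Helmert 7p (PV): X=4560447.3641, Y=-4107026.6184, Z=-1731339.5535

X=4560447.3641 m, Y=-4107026.6184 m, Z=-1731339.5535 m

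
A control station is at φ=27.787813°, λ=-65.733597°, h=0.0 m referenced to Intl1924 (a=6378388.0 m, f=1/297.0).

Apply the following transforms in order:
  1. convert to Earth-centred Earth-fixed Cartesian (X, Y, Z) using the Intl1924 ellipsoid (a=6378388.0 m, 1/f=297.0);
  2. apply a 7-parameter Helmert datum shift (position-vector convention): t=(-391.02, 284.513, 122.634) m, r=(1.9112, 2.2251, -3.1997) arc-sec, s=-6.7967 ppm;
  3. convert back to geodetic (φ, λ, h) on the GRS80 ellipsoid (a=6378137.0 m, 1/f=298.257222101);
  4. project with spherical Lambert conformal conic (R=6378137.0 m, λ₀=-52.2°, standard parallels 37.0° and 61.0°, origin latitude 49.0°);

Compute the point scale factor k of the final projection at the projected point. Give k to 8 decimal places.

start: φ=27.787813°, λ=-65.733597°, h=0.000 m
→ ECEF (a=6378388.000, f=1/297.0): X=2320786.9281, Y=-5148019.7978, Z=2955764.4125
→ Helmert 7p (PV): X=2320332.1612, Y=-5147763.6837, Z=2955794.2216
→ geod (Bowring, a=6378137.000): φ=27.78914069°, λ=-65.73673577°, h=-126.8062 m
→ into lcc (λ₀=-52.2°): φ=27.78914069°, λ−λ₀=-13.53673577°
scale k = 1.04367382

1.04367382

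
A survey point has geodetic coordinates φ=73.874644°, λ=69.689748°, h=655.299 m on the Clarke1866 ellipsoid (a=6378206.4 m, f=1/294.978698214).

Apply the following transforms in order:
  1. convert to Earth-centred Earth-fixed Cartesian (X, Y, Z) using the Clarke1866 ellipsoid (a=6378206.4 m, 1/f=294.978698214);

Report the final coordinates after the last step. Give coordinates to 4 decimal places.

start: φ=73.874644°, λ=69.689748°, h=655.299 m
→ ECEF (a=6378206.400, f=1/294.978698214): X=616880.1646, Y=1666727.1790, Z=6105517.5941

X=616880.1646 m, Y=1666727.1790 m, Z=6105517.5941 m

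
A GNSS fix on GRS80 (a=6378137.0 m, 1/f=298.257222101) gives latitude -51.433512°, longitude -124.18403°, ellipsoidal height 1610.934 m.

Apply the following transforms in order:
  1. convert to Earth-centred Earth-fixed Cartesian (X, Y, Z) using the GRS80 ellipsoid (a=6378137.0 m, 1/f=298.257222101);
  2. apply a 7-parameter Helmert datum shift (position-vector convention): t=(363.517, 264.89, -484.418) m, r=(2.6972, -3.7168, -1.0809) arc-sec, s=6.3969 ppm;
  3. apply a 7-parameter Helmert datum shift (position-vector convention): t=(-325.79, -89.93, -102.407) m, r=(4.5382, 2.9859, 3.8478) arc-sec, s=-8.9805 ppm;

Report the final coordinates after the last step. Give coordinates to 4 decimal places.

start: φ=-51.433512°, λ=-124.184030°, h=1610.934 m
→ ECEF (a=6378137.000, f=1/298.257222101): X=-2239230.3351, Y=-3296903.7021, Z=-4965013.7567
→ Helmert 7p (PV): X=-2238808.9514, Y=-3296583.2428, Z=-4965613.3975
→ Helmert 7p (PV): X=-2239125.0215, Y=-3296576.0801, Z=-4965711.3322

X=-2239125.0215 m, Y=-3296576.0801 m, Z=-4965711.3322 m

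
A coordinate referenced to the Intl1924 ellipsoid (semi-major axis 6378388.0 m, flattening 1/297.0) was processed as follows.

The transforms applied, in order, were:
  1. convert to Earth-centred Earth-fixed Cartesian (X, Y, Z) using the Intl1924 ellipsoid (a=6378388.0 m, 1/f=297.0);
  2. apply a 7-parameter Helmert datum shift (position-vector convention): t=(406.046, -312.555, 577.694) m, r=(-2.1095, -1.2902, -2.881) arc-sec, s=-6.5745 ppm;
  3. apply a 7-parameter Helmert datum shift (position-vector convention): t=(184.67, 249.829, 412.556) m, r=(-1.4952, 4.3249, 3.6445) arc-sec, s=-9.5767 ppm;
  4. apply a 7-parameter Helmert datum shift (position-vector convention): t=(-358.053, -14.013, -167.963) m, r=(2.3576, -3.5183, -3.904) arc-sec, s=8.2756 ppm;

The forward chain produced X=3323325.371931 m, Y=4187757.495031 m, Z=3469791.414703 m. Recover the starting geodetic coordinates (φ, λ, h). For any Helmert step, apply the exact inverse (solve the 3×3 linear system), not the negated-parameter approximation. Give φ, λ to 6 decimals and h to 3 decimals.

φ=33.155495°, λ=51.568276°, h=1010.313 m

start: X=3323325.3719, Y=4187757.4950, Z=3469791.4147 m
→ Helmert⁻¹: X=3323635.8414, Y=4187839.4189, Z=3469826.1032
→ Helmert⁻¹: X=3323484.2409, Y=4187545.8203, Z=3469546.8141
→ Helmert⁻¹: X=3323063.2471, Y=4187896.8452, Z=3469013.9712
→ geod (Bowring, a=6378388.000): φ=33.15549500°, λ=51.56827600°, h=1010.3130 m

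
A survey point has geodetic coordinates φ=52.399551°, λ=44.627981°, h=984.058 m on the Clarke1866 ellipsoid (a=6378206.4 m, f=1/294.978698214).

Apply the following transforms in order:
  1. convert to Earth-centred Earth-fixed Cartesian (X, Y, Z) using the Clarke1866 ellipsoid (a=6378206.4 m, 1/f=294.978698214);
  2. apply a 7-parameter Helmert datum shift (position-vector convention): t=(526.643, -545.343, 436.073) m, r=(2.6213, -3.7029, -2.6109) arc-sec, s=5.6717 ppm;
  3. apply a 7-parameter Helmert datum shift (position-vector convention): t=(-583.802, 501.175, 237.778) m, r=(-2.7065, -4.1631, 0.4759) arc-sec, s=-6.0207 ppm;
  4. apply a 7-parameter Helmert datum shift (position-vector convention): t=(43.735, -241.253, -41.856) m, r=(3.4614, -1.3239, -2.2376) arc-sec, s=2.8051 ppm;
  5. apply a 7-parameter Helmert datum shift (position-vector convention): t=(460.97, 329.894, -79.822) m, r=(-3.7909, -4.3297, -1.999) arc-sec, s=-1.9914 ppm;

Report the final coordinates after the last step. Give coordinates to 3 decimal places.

start: φ=52.399551°, λ=44.627981°, h=984.058 m
→ ECEF (a=6378206.400, f=1/294.978698214): X=2775966.5229, Y=2740150.1145, Z=5030628.3502
→ Helmert 7p (PV): X=2776453.2841, Y=2739521.2428, Z=5031177.6134
→ Helmert 7p (PV): X=2775744.9002, Y=2740078.3459, Z=5031405.1915
→ Helmert 7p (PV): X=2775793.8526, Y=2739730.2333, Z=5031441.2474
→ Helmert 7p (PV): X=2776170.2320, Y=2740120.2417, Z=5031359.3194

X=2776170.232 m, Y=2740120.242 m, Z=5031359.319 m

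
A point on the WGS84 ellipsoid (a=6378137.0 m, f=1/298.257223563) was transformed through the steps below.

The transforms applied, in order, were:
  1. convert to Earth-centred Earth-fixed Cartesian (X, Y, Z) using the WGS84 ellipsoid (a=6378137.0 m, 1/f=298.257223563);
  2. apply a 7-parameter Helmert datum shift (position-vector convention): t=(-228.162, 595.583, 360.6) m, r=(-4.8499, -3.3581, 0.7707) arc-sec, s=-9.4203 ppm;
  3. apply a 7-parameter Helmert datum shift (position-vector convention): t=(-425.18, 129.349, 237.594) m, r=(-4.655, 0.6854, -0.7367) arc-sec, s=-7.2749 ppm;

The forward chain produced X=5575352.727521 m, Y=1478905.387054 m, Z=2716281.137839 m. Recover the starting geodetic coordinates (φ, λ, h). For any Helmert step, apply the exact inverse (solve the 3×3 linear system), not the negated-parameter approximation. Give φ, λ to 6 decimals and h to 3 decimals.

φ=25.358146°, λ=14.846100°, h=1741.024 m

start: X=5575352.7275, Y=1478905.3871, Z=2716281.1378 m
→ Helmert⁻¹: X=5575804.1641, Y=1478745.4133, Z=2716115.2033
→ Helmert⁻¹: X=5576134.5907, Y=1478079.0652, Z=2715724.1584
→ geod (Bowring, a=6378137.000): φ=25.35814600°, λ=14.84610000°, h=1741.0240 m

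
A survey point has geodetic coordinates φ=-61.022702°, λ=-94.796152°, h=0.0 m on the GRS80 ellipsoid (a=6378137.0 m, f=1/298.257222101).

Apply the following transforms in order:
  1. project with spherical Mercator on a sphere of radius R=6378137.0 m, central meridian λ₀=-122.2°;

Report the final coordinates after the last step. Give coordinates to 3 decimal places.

start: φ=-61.022702°, λ=-94.796152°, h=0.000 m
→ merc (R=6378137.0, λ₀=-122.2°): E=3050582.4051, N=-8631037.7807

E=3050582.405 m, N=-8631037.781 m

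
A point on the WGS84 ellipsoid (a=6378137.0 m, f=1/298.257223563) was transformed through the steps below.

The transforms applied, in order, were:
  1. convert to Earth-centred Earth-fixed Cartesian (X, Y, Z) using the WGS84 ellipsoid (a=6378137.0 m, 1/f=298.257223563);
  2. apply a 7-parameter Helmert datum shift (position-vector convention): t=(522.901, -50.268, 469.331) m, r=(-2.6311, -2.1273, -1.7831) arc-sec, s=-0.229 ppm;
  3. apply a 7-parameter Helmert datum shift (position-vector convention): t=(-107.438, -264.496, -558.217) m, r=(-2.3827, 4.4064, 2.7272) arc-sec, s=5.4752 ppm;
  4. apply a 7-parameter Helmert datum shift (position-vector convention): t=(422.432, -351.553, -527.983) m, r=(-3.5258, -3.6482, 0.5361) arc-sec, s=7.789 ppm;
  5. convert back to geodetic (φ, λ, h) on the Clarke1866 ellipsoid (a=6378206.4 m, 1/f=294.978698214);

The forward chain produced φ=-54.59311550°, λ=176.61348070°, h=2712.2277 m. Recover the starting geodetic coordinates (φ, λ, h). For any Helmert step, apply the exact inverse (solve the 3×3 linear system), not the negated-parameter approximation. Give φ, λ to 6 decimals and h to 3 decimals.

φ=-54.580959°, λ=176.600276°, h=2545.386 m

start: φ=-54.593116°, λ=176.613481°, h=2712.228 m
→ ECEF (a=6378206.400, f=1/294.978698214): X=-3698836.9935, Y=218878.0775, Z=-5177280.4460
→ Helmert⁻¹: X=-3699321.6013, Y=219326.0251, Z=-5176642.9628
→ Helmert⁻¹: X=-3699080.4278, Y=219698.0203, Z=-5176132.8908
→ Helmert⁻¹: X=-3699659.4642, Y=219782.3880, Z=-5176562.4475
→ geod (Bowring, a=6378137.000): φ=-54.58095900°, λ=176.60027600°, h=2545.3860 m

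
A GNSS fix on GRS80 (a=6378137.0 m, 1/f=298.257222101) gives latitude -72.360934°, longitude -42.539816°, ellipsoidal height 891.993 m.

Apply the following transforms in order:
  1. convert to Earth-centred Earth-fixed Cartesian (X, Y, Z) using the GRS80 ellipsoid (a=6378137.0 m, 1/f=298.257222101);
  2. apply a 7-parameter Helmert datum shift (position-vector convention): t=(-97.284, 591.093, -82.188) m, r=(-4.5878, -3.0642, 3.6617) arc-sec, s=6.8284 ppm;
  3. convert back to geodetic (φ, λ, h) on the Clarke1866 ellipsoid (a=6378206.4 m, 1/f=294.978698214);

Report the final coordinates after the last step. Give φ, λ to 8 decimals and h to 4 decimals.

start: φ=-72.360934°, λ=-42.539816°, h=891.993 m
→ ECEF (a=6378137.000, f=1/298.257222101): X=1428577.0403, Y=-1310877.1606, Z=-6056861.5686
→ Helmert 7p (PV): X=1428602.7619, Y=-1310404.3772, Z=-6056934.7356
→ geod (Bowring, a=6378206.400): φ=-72.36493431°, λ=-42.52900629°, h=1017.2300 m

φ=-72.36493431°, λ=-42.52900629°, h=1017.2300 m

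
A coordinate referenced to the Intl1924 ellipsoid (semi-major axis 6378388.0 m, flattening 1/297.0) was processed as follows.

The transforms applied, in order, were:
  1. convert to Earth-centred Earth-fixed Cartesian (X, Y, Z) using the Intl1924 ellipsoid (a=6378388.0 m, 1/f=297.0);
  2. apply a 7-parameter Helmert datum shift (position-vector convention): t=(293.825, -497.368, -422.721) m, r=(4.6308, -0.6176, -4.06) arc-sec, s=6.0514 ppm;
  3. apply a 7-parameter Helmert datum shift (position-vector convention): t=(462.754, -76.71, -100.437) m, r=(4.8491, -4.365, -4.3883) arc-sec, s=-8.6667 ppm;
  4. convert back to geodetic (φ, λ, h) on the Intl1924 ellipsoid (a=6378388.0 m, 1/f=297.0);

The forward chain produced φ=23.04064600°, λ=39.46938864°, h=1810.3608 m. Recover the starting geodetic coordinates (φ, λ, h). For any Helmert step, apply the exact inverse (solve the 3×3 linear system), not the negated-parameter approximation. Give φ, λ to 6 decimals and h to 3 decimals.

start: φ=23.040646°, λ=39.469389°, h=1810.361 m
→ ECEF (a=6378388.000, f=1/297.0): X=4534717.6115, Y=3734065.4199, Z=2481603.0835
→ Helmert⁻¹: X=4534267.2213, Y=3734329.2985, Z=2481541.2835
→ Helmert⁻¹: X=4533879.8742, Y=3734949.0275, Z=2481851.5574
→ geod (Bowring, a=6378388.000): φ=23.04301000°, λ=39.48123600°, h=1829.4890 m

φ=23.043010°, λ=39.481236°, h=1829.489 m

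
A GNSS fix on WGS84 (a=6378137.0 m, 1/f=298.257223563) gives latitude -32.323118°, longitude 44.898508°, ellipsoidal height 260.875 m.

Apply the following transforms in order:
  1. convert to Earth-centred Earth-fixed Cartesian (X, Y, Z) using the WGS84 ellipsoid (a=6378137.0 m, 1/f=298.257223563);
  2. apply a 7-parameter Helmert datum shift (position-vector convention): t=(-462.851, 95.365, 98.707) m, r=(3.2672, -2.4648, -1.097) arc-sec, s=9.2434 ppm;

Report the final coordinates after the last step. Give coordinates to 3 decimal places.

start: φ=-32.323118°, λ=44.898508°, h=260.875 m
→ ECEF (a=6378137.000, f=1/298.257223563): X=3821738.4054, Y=3808222.9100, Z=-3390903.1577
→ Helmert 7p (PV): X=3821371.6547, Y=3808386.8620, Z=-3390729.8030

X=3821371.655 m, Y=3808386.862 m, Z=-3390729.803 m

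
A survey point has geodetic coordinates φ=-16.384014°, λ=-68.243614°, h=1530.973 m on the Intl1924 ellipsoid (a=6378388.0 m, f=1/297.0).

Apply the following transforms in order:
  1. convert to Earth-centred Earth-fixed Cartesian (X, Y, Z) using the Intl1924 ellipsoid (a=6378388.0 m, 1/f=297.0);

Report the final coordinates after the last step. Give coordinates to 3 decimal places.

start: φ=-16.384014°, λ=-68.243614°, h=1530.973 m
→ ECEF (a=6378388.000, f=1/297.0): X=2269366.1643, Y=-5686369.6877, Z=-1787990.7936

X=2269366.164 m, Y=-5686369.688 m, Z=-1787990.794 m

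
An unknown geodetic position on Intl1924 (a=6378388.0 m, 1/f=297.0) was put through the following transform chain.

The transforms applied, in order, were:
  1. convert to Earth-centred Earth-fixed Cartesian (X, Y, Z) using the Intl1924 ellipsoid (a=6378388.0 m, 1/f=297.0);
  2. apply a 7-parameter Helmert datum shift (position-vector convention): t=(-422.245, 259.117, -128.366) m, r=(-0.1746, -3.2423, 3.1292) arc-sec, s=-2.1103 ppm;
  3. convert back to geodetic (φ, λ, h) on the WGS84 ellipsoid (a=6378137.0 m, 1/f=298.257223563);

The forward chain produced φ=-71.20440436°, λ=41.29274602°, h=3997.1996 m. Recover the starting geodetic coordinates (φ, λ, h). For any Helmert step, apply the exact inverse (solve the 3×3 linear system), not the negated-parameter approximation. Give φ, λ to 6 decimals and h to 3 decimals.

start: φ=-71.204404°, λ=41.292746°, h=3997.200 m
→ ECEF (a=6378137.000, f=1/298.257223563): X=1549632.6402, Y=1361037.9637, Z=-6019452.4169
→ Helmert⁻¹: X=1549984.1811, Y=1360763.2992, Z=-6019359.9660
→ geod (Bowring, a=6378388.000): φ=-71.20393500°, λ=41.28056900°, h=3767.2510 m

φ=-71.203935°, λ=41.280569°, h=3767.251 m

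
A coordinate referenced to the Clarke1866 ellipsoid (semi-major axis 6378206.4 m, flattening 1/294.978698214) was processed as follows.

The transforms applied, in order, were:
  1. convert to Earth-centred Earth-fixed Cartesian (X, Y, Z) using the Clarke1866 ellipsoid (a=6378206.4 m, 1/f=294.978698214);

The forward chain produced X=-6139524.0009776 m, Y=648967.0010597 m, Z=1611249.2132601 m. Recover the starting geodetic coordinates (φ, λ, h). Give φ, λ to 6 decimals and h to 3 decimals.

start: X=-6139524.0010, Y=648967.0011, Z=1611249.2133 m
→ geod (Bowring, a=6378206.400): φ=14.72236500°, λ=173.96606200°, h=3699.1820 m

φ=14.722365°, λ=173.966062°, h=3699.182 m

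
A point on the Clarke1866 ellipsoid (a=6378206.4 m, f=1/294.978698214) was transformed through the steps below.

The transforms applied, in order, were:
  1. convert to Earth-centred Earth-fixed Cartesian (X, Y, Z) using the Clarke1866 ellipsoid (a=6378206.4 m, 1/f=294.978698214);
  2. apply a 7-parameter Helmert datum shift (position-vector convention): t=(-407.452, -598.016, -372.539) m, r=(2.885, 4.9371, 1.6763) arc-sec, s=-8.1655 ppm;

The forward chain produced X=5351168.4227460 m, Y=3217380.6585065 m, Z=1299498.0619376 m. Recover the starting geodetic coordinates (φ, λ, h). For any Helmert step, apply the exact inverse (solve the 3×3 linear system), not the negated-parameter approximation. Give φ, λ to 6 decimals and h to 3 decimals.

φ=11.837397°, λ=31.018916°, h=1181.760 m

start: X=5351168.4227, Y=3217380.6585, Z=1299498.0619 m
→ Helmert⁻¹: X=5351614.6101, Y=3217979.6414, Z=1299964.3005
→ geod (Bowring, a=6378206.400): φ=11.83739700°, λ=31.01891600°, h=1181.7600 m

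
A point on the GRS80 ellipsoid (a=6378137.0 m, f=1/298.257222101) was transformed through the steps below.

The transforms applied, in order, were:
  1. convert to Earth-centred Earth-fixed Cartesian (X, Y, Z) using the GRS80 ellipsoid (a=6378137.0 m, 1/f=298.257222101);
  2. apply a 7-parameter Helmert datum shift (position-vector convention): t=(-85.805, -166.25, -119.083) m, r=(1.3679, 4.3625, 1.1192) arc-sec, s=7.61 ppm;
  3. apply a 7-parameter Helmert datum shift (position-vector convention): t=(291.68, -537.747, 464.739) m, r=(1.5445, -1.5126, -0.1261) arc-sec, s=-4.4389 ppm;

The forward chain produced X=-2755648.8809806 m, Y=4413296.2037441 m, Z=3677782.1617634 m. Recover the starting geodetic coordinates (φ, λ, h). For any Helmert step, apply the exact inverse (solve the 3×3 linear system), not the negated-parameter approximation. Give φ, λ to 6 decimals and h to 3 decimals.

φ=35.429347°, λ=121.978245°, h=933.295 m

start: X=-2755648.8810, Y=4413296.2037, Z=3677782.1618 m
→ Helmert⁻¹: X=-2755928.5259, Y=4413879.3941, Z=3677320.9052
→ Helmert⁻¹: X=-2755875.5737, Y=4414051.3941, Z=3677324.4434
→ geod (Bowring, a=6378137.000): φ=35.42934700°, λ=121.97824500°, h=933.2950 m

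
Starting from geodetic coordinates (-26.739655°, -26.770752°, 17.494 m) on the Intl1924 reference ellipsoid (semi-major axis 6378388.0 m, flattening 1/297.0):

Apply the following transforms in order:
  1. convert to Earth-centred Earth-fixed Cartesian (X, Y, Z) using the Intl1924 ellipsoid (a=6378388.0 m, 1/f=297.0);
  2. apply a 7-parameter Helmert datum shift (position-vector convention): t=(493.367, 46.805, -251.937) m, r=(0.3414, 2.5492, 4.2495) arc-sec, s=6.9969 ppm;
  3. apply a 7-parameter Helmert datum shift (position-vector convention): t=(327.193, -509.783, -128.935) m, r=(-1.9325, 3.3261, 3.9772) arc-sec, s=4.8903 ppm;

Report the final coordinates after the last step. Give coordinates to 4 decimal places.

X=5090113.5360 m, Y=-2567798.1837 m, Z=-2853070.4050 m

start: φ=-26.739655°, λ=-26.770752°, h=17.494 m
→ ECEF (a=6378388.000, f=1/297.0): X=5089211.3351, Y=-2567485.6695, Z=-2852530.4547
→ Helmert 7p (PV): X=5089757.9526, Y=-2567347.2581, Z=-2852869.4975
→ Helmert 7p (PV): X=5090113.5360, Y=-2567798.1837, Z=-2853070.4050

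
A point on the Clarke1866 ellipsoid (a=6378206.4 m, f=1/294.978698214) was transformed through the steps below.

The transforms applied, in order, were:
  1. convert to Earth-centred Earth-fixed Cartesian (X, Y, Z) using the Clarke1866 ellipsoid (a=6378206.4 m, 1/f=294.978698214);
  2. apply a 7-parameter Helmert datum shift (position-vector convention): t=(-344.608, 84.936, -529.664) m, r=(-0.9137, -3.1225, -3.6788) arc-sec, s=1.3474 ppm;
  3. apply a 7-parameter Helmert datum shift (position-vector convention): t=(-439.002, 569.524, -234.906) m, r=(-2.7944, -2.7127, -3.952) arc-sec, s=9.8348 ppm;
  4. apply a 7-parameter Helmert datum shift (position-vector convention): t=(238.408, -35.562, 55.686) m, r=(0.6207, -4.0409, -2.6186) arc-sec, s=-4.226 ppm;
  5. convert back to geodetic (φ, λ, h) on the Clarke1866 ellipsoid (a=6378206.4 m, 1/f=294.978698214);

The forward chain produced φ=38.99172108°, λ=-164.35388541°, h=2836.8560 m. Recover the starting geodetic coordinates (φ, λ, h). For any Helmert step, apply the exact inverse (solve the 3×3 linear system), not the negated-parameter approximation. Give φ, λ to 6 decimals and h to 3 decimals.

start: φ=38.991721°, λ=-164.353885°, h=2836.856 m
→ ECEF (a=6378206.400, f=1/294.978698214): X=-4782217.8943, Y=-1339369.1842, Z=3993191.4749
→ Helmert⁻¹: X=-4782381.2780, Y=-1339387.9795, Z=3993250.3854
→ Helmert⁻¹: X=-4781817.0505, Y=-1340090.0466, Z=3993490.7499
→ Helmert⁻¹: X=-4781381.6321, Y=-1340276.1471, Z=3994081.4773
→ geod (Bowring, a=6378206.400): φ=39.00112500°, λ=-164.34120600°, h=2961.2580 m

φ=39.001125°, λ=-164.341206°, h=2961.258 m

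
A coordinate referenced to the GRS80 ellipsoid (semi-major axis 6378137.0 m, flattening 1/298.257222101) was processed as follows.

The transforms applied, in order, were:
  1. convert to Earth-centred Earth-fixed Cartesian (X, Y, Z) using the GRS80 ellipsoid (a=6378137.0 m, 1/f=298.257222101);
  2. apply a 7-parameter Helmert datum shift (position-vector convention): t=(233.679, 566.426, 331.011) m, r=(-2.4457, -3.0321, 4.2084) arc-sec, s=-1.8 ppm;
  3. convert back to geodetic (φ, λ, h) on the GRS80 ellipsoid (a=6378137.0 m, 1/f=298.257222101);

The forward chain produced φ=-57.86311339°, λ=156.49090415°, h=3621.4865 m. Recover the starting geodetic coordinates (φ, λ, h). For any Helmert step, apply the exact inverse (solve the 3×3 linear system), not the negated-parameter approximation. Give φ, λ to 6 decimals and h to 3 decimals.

φ=-57.863741°, λ=156.499596°, h=3906.716 m

start: φ=-57.863113°, λ=156.490904°, h=3621.487 m
→ ECEF (a=6378137.000, f=1/298.257222101): X=-3120456.9717, Y=1357402.3852, Z=-5380709.7680
→ Helmert⁻¹: X=-3120747.6826, Y=1356965.8767, Z=-5380988.5001
→ geod (Bowring, a=6378137.000): φ=-57.86374100°, λ=156.49959600°, h=3906.7160 m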